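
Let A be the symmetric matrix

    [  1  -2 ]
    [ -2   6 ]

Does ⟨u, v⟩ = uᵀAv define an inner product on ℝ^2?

Leading principal minors: Δ_1 = 1, Δ_2 = 2.
All leading principal minors are positive, so by Sylvester's criterion Q is positive definite.
⟨·,·⟩ is an inner product exactly when A is positive definite.

yes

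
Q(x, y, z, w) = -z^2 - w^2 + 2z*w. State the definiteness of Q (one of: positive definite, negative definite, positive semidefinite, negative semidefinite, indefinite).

The symmetric matrix is A = [[0, 0, 0, 0], [0, 0, 0, 0], [0, 0, -1, 1], [0, 0, 1, -1]].
Applying the same elementary operations to the rows and columns of A produces a congruent diagonal matrix with entries 0, 0, -1, 0.
So there are 1 negative, 3 zero pivots.
Hence Q is negative semidefinite.

negative semidefinite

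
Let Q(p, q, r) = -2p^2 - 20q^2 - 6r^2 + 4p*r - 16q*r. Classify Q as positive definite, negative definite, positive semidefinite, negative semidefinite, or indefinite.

The associated matrix is A = [[-2, 0, 2], [0, -20, -8], [2, -8, -6]].
Congruent diagonalization of A (simultaneous row and column reduction) yields pivots -2, -20, -4/5.
Counting signs: 3 negative.
Hence Q is negative definite.

negative definite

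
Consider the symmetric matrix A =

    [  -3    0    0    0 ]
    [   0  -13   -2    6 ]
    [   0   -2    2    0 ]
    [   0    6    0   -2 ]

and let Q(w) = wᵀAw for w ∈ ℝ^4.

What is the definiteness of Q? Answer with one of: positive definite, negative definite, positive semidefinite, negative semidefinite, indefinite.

indefinite

An LDLᵀ factorisation of A has diagonal entries -3, -13, 30/13, 2/5.
So there are 2 positive, 2 negative pivots.
Hence Q is indefinite.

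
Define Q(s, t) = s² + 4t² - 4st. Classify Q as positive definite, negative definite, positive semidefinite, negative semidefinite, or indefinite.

Write A = [[1, -2], [-2, 4]].
Applying the same elementary operations to the rows and columns of A produces a congruent diagonal matrix with entries 1, 0.
Counting signs: 1 positive, 1 zero.
Hence Q is positive semidefinite.

positive semidefinite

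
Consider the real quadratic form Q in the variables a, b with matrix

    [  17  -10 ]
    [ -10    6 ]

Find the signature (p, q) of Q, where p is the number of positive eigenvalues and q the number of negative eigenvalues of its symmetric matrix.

(2, 0)

Symmetric row and column elimination reduces A to a congruent diagonal form with pivots 17, 2/17.
Counting signs: 2 positive.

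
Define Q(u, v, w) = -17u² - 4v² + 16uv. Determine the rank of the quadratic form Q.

The associated matrix is A = [[-17, 8, 0], [8, -4, 0], [0, 0, 0]].
Congruent diagonalization of A (simultaneous row and column reduction) yields pivots -17, -4/17, 0.
So there are 2 negative, 1 zero pivots.
The rank is the number of nonzero pivots: 2.

2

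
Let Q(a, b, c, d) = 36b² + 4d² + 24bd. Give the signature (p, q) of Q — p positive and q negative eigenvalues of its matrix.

The symmetric matrix is A = [[0, 0, 0, 0], [0, 36, 0, 12], [0, 0, 0, 0], [0, 12, 0, 4]].
Congruent diagonalization of A (simultaneous row and column reduction) yields pivots 0, 36, 0, 0.
That gives 1 positive, 3 zero pivots.

(1, 0)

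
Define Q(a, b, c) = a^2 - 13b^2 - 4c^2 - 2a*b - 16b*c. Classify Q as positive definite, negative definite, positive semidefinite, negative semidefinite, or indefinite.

indefinite

Write A = [[1, -1, 0], [-1, -13, -8], [0, -8, -4]].
Congruent diagonalization of A (simultaneous row and column reduction) yields pivots 1, -14, 4/7.
Counting signs: 2 positive, 1 negative.
Hence Q is indefinite.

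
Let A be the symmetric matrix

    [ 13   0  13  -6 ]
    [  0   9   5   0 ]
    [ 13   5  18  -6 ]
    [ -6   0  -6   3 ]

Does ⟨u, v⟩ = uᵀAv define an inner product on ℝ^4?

yes

Congruent diagonalization of A (simultaneous row and column reduction) yields pivots 13, 9, 20/9, 3/13.
Counting signs: 4 positive.
Hence Q is positive definite.
⟨·,·⟩ is an inner product exactly when A is positive definite.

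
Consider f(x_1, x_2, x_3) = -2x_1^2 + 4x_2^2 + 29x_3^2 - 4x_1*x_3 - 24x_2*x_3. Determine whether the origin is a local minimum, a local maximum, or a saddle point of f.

saddle point

The Hessian at the origin is H = [[-4, 0, -4], [0, 8, -24], [-4, -24, 58]].
Row-reducing H symmetrically gives the diagonal entries -4, 8, -10.
Counting signs: 1 positive, 2 negative.
H is indefinite, so the origin is a saddle point.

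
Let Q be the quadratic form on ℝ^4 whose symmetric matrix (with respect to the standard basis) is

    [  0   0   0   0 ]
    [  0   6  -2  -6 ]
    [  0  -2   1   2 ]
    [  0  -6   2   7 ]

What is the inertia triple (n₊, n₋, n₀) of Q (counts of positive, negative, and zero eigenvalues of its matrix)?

(3, 0, 1)

Applying the same elementary operations to the rows and columns of A produces a congruent diagonal matrix with entries 0, 6, 1/3, 1.
That gives 3 positive, 1 zero pivots.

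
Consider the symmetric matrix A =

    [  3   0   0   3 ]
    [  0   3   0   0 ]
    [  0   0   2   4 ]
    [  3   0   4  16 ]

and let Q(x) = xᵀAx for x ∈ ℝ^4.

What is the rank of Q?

4

An LDLᵀ factorisation of A has diagonal entries 3, 3, 2, 5.
Counting signs: 4 positive.
The rank is the number of nonzero pivots: 4.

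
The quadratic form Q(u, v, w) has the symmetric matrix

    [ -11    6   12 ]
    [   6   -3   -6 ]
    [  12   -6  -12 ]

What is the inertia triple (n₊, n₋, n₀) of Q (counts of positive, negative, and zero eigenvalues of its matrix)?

Congruent diagonalization of A (simultaneous row and column reduction) yields pivots -11, 3/11, 0.
That gives 1 positive, 1 negative, 1 zero pivots.

(1, 1, 1)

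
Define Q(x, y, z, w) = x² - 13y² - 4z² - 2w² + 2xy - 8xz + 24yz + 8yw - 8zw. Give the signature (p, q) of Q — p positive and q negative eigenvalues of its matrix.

The symmetric matrix is A = [[1, 1, -4, 0], [1, -13, 12, 4], [-4, 12, -4, -4], [0, 4, -4, -2]].
Applying the same elementary operations to the rows and columns of A produces a congruent diagonal matrix with entries 1, -14, -12/7, -2/3.
So there are 1 positive, 3 negative pivots.

(1, 3)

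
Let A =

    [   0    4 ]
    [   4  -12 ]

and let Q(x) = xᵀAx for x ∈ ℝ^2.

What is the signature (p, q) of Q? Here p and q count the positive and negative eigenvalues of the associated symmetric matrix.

(1, 1)

By Sylvester's law of inertia any congruent diagonalization of A has 1 positive, 1 negative and 0 zero entries.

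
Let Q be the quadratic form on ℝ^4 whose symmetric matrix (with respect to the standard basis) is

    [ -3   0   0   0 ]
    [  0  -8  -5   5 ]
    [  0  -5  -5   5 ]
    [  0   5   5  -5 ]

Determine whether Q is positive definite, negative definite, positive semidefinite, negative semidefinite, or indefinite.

negative semidefinite

Applying the same elementary operations to the rows and columns of A produces a congruent diagonal matrix with entries -3, -8, -15/8, 0.
So there are 3 negative, 1 zero pivots.
Hence Q is negative semidefinite.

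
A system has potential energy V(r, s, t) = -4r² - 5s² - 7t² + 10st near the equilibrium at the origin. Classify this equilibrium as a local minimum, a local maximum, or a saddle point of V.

local maximum

The Hessian at the origin is H = [[-8, 0, 0], [0, -10, 10], [0, 10, -14]].
Symmetric row and column elimination reduces H to a congruent diagonal form with pivots -8, -10, -4.
That gives 3 negative pivots.
H is negative definite, so the origin is a strict local maximum.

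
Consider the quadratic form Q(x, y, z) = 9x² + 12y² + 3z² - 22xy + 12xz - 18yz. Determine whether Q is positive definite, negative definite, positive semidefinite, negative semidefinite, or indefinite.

Write A = [[9, -11, 6], [-11, 12, -9], [6, -9, 3]].
An LDLᵀ factorisation of A has diagonal entries 9, -13/9, 12/13.
That gives 2 positive, 1 negative pivots.
Hence Q is indefinite.

indefinite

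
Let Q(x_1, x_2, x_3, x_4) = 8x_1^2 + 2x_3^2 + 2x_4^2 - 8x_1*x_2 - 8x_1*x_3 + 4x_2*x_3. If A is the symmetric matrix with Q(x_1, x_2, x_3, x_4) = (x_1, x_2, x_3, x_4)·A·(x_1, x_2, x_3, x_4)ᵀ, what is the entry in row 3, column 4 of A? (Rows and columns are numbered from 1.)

0

The coefficient of x_3·x_4 in Q is 0. For a symmetric A this equals A[3,4] + A[4,3] = 2·A[3,4].
So A[3,4] = 0/2 = 0.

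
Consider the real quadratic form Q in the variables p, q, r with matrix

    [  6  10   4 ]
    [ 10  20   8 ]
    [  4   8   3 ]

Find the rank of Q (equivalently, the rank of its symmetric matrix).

3

An LDLᵀ factorisation of A has diagonal entries 6, 10/3, -1/5.
So there are 2 positive, 1 negative pivots.
The rank is the number of nonzero pivots: 3.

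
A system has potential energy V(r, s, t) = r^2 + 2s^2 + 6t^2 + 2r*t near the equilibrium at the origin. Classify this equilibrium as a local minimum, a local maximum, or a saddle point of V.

The Hessian at the origin is H = [[2, 0, 2], [0, 4, 0], [2, 0, 12]].
Row-reducing H symmetrically gives the diagonal entries 2, 4, 10.
So there are 3 positive pivots.
H is positive definite, so the origin is a strict local minimum.

local minimum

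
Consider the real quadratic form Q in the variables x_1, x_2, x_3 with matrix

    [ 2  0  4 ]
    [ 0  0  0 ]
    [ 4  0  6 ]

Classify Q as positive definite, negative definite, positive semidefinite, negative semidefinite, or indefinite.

indefinite

Applying the same elementary operations to the rows and columns of A produces a congruent diagonal matrix with entries 2, 0, -2.
Counting signs: 1 positive, 1 negative, 1 zero.
Hence Q is indefinite.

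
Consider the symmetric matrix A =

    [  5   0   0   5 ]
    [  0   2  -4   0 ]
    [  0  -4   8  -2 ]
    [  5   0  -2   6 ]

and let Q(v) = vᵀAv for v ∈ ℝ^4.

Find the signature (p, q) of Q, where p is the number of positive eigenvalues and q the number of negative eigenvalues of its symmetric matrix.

By Sylvester's law of inertia any congruent diagonalization of A has 3 positive, 1 negative and 0 zero entries.

(3, 1)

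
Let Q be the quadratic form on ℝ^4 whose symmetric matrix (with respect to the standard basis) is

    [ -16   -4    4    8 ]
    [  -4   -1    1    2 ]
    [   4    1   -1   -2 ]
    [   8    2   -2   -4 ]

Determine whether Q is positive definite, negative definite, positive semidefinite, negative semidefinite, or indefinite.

Congruent diagonalization of A (simultaneous row and column reduction) yields pivots -16, 0, 0, 0.
That gives 1 negative, 3 zero pivots.
Hence Q is negative semidefinite.

negative semidefinite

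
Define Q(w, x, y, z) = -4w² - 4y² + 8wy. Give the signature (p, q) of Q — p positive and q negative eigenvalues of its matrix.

Write A = [[-4, 0, 4, 0], [0, 0, 0, 0], [4, 0, -4, 0], [0, 0, 0, 0]].
Row-reducing A symmetrically gives the diagonal entries -4, 0, 0, 0.
So there are 1 negative, 3 zero pivots.

(0, 1)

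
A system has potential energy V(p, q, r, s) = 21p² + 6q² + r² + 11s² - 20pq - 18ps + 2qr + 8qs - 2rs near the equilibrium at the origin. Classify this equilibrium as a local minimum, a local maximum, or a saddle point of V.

The Hessian at the origin is H = [[42, -20, 0, -18], [-20, 12, 2, 8], [0, 2, 2, -2], [-18, 8, -2, 22]].
Applying the same elementary operations to the rows and columns of H produces a congruent diagonal matrix with entries 42, 52/21, 5/13, 8.
That gives 4 positive pivots.
H is positive definite, so the origin is a strict local minimum.

local minimum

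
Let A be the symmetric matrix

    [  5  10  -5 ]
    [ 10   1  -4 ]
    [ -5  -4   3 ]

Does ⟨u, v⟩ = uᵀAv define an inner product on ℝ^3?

Symmetric row and column elimination reduces A to a congruent diagonal form with pivots 5, -19, -2/19.
Counting signs: 1 positive, 2 negative.
Hence Q is indefinite.
⟨·,·⟩ is an inner product exactly when A is positive definite.

no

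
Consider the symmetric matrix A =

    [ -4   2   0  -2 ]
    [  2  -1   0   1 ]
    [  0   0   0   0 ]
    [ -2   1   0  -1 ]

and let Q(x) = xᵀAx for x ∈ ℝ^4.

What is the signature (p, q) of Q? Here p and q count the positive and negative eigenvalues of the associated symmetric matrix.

Symmetric row and column elimination reduces A to a congruent diagonal form with pivots -4, 0, 0, 0.
That gives 1 negative, 3 zero pivots.

(0, 1)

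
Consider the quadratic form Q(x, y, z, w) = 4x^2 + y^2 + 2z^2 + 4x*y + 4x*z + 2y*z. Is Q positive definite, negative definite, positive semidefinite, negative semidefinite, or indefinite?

The symmetric matrix is A = [[4, 2, 2, 0], [2, 1, 1, 0], [2, 1, 2, 0], [0, 0, 0, 0]].
Row-reducing A symmetrically gives the diagonal entries 4, 0, 1, 0.
So there are 2 positive, 2 zero pivots.
Hence Q is positive semidefinite.

positive semidefinite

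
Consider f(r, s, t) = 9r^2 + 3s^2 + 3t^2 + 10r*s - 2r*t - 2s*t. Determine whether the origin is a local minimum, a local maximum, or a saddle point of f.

local minimum

The Hessian at the origin is H = [[18, 10, -2], [10, 6, -2], [-2, -2, 6]].
Symmetric row and column elimination reduces H to a congruent diagonal form with pivots 18, 4/9, 4.
So there are 3 positive pivots.
H is positive definite, so the origin is a strict local minimum.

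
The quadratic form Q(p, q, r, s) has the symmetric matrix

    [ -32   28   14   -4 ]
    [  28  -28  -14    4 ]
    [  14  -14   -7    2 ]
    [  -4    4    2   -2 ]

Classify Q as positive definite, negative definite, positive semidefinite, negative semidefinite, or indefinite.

Symmetric row and column elimination reduces A to a congruent diagonal form with pivots -32, -7/2, 0, -10/7.
So there are 3 negative, 1 zero pivots.
Hence Q is negative semidefinite.

negative semidefinite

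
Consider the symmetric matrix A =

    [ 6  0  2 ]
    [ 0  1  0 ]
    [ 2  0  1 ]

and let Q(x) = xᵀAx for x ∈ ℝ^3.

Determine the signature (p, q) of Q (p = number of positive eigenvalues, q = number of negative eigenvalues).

Applying the same elementary operations to the rows and columns of A produces a congruent diagonal matrix with entries 6, 1, 1/3.
That gives 3 positive pivots.

(3, 0)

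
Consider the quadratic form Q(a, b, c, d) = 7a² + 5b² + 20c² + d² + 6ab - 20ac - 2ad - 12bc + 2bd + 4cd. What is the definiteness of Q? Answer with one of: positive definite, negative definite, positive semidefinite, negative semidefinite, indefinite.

positive semidefinite

Write A = [[7, 3, -10, -1], [3, 5, -6, 1], [-10, -6, 20, 2], [-1, 1, 2, 1]].
Row-reducing A symmetrically gives the diagonal entries 7, 26/7, 64/13, 0.
So there are 3 positive, 1 zero pivots.
Hence Q is positive semidefinite.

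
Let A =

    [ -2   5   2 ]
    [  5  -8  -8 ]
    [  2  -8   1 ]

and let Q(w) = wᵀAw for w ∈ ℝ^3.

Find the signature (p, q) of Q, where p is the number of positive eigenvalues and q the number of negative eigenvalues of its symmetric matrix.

Symmetric row and column elimination reduces A to a congruent diagonal form with pivots -2, 9/2, 1.
That gives 2 positive, 1 negative pivots.

(2, 1)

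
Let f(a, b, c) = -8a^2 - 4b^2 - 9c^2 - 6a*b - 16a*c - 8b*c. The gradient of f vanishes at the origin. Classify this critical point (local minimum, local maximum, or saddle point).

local maximum

The Hessian at the origin is H = [[-16, -6, -16], [-6, -8, -8], [-16, -8, -18]].
Congruent diagonalization of H (simultaneous row and column reduction) yields pivots -16, -23/4, -30/23.
That gives 3 negative pivots.
H is negative definite, so the origin is a strict local maximum.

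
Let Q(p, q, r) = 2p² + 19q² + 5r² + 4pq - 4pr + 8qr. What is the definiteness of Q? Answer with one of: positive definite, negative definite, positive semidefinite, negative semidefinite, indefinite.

The symmetric matrix is A = [[2, 2, -2], [2, 19, 4], [-2, 4, 5]].
An LDLᵀ factorisation of A has diagonal entries 2, 17, 15/17.
So there are 3 positive pivots.
Hence Q is positive definite.

positive definite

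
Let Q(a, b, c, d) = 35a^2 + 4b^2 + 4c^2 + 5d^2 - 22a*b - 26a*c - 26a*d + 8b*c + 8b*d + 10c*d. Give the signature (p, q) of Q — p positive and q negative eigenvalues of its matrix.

(3, 1)

The symmetric matrix is A = [[35, -11, -13, -13], [-11, 4, 4, 4], [-13, 4, 4, 5], [-13, 4, 5, 5]].
Symmetric row and column elimination reduces A to a congruent diagonal form with pivots 35, 19/35, -16/19, 3/16.
That gives 3 positive, 1 negative pivots.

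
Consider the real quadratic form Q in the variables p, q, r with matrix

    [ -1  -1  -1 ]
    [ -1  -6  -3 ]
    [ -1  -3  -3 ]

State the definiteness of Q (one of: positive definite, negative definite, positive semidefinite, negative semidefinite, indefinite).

Applying the same elementary operations to the rows and columns of A produces a congruent diagonal matrix with entries -1, -5, -6/5.
That gives 3 negative pivots.
Hence Q is negative definite.

negative definite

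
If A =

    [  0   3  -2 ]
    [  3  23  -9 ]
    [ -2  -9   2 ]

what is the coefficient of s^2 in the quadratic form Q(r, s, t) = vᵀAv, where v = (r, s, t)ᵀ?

23

The coefficient of s^2 is the diagonal entry A[2,2] = 23.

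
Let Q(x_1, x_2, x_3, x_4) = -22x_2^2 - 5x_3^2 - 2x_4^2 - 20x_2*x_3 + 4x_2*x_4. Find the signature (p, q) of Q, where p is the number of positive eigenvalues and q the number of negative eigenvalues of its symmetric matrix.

(0, 2)

The associated matrix is A = [[0, 0, 0, 0], [0, -22, -10, 2], [0, -10, -5, 0], [0, 2, 0, -2]].
Congruent diagonalization of A (simultaneous row and column reduction) yields pivots 0, -22, -5/11, 0.
Counting signs: 2 negative, 2 zero.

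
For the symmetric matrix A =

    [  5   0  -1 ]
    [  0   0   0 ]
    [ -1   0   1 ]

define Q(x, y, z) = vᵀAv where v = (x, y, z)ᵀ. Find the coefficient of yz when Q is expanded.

The coefficient of yz is A[2,3] + A[3,2] = 2·0 = 0.

0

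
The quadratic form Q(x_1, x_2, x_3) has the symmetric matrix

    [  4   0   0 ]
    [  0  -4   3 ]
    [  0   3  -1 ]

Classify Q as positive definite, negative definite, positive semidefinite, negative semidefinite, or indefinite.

indefinite

An LDLᵀ factorisation of A has diagonal entries 4, -4, 5/4.
That gives 2 positive, 1 negative pivots.
Hence Q is indefinite.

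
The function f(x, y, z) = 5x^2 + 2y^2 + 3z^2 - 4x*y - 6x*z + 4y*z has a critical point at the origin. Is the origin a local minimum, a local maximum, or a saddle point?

The Hessian at the origin is H = [[10, -4, -6], [-4, 4, 4], [-6, 4, 6]].
An LDLᵀ factorisation of H has diagonal entries 10, 12/5, 4/3.
That gives 3 positive pivots.
H is positive definite, so the origin is a strict local minimum.

local minimum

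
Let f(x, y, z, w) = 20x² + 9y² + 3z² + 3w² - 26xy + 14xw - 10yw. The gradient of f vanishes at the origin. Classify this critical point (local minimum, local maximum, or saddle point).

local minimum

The Hessian at the origin is H = [[40, -26, 0, 14], [-26, 18, 0, -10], [0, 0, 6, 0], [14, -10, 0, 6]].
Congruent diagonalization of H (simultaneous row and column reduction) yields pivots 40, 11/10, 6, 4/11.
That gives 4 positive pivots.
H is positive definite, so the origin is a strict local minimum.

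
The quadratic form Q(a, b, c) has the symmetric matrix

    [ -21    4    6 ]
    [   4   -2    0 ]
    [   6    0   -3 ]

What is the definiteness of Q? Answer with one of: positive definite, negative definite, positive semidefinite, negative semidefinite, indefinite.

Leading principal minors: Δ_1 = -21, Δ_2 = 26, Δ_3 = -6.
The signs alternate starting with Δ_1 < 0, so by Sylvester's criterion Q is negative definite.

negative definite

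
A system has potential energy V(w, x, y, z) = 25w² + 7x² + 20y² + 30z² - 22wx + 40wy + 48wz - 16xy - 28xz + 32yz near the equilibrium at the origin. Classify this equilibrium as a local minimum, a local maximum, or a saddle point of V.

local minimum

The Hessian at the origin is H = [[50, -22, 40, 48], [-22, 14, -16, -28], [40, -16, 40, 32], [48, -28, 32, 60]].
Symmetric row and column elimination reduces H to a congruent diagonal form with pivots 50, 108/25, 200/27, 24/25.
That gives 4 positive pivots.
H is positive definite, so the origin is a strict local minimum.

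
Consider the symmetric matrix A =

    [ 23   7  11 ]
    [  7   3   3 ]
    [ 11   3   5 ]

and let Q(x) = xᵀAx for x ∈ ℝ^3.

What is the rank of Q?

3

An LDLᵀ factorisation of A has diagonal entries 23, 20/23, -2/5.
That gives 2 positive, 1 negative pivots.
The rank is the number of nonzero pivots: 3.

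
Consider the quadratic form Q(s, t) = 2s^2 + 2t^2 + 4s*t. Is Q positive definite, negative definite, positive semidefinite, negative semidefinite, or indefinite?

positive semidefinite

The symmetric matrix of Q is [[2, 2], [2, 2]].
For the 2×2 matrix [[2, 2], [2, 2]]: det = 2·2 − (2)² = 0, trace = 4.
det = 0 so one eigenvalue is zero; the form is semidefinite with the sign of the trace.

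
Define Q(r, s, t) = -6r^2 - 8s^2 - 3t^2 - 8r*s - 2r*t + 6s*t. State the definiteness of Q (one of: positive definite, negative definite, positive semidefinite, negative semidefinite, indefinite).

negative definite

The symmetric matrix is A = [[-6, -4, -1], [-4, -8, 3], [-1, 3, -3]].
Symmetric row and column elimination reduces A to a congruent diagonal form with pivots -6, -16/3, -5/16.
Counting signs: 3 negative.
Hence Q is negative definite.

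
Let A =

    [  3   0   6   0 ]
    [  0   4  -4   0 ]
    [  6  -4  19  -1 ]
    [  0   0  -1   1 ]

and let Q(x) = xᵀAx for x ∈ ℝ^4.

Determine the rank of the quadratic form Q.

An LDLᵀ factorisation of A has diagonal entries 3, 4, 3, 2/3.
Counting signs: 4 positive.
The rank is the number of nonzero pivots: 4.

4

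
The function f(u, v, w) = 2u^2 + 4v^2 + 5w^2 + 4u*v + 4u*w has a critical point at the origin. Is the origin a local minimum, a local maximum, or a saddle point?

The Hessian at the origin is H = [[4, 4, 4], [4, 8, 0], [4, 0, 10]].
Symmetric row and column elimination reduces H to a congruent diagonal form with pivots 4, 4, 2.
That gives 3 positive pivots.
H is positive definite, so the origin is a strict local minimum.

local minimum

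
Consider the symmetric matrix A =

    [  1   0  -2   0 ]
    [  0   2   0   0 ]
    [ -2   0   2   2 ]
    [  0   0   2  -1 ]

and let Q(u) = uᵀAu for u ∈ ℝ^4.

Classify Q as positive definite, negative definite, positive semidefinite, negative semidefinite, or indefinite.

indefinite

Row-reducing A symmetrically gives the diagonal entries 1, 2, -2, 1.
Counting signs: 3 positive, 1 negative.
Hence Q is indefinite.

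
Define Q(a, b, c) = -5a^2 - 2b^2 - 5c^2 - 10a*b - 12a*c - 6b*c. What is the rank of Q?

3

The associated matrix is A = [[-5, -5, -6], [-5, -2, -3], [-6, -3, -5]].
Congruent diagonalization of A (simultaneous row and column reduction) yields pivots -5, 3, -4/5.
That gives 1 positive, 2 negative pivots.
The rank is the number of nonzero pivots: 3.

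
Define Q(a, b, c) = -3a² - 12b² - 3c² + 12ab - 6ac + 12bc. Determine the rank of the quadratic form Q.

1

The associated matrix is A = [[-3, 6, -3], [6, -12, 6], [-3, 6, -3]].
Applying the same elementary operations to the rows and columns of A produces a congruent diagonal matrix with entries -3, 0, 0.
So there are 1 negative, 2 zero pivots.
The rank is the number of nonzero pivots: 1.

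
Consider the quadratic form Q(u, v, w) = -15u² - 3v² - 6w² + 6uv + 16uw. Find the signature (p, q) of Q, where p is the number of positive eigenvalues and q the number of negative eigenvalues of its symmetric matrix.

The associated matrix is A = [[-15, 3, 8], [3, -3, 0], [8, 0, -6]].
Applying the same elementary operations to the rows and columns of A produces a congruent diagonal matrix with entries -15, -12/5, -2/3.
So there are 3 negative pivots.

(0, 3)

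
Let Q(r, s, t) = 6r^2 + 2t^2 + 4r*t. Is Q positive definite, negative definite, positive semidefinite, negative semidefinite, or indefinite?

positive semidefinite

Write A = [[6, 0, 2], [0, 0, 0], [2, 0, 2]].
Row-reducing A symmetrically gives the diagonal entries 6, 0, 4/3.
That gives 2 positive, 1 zero pivots.
Hence Q is positive semidefinite.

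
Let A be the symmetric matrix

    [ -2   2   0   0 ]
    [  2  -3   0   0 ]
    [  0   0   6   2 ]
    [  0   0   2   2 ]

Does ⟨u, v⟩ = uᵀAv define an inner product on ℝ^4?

no

An LDLᵀ factorisation of A has diagonal entries -2, -1, 6, 4/3.
So there are 2 positive, 2 negative pivots.
Hence Q is indefinite.
⟨·,·⟩ is an inner product exactly when A is positive definite.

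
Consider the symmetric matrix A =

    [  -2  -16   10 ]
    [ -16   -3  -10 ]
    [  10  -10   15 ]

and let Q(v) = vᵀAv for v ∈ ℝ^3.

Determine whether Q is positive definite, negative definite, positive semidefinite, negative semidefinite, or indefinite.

indefinite

Congruent diagonalization of A (simultaneous row and column reduction) yields pivots -2, 125, 1/5.
Counting signs: 2 positive, 1 negative.
Hence Q is indefinite.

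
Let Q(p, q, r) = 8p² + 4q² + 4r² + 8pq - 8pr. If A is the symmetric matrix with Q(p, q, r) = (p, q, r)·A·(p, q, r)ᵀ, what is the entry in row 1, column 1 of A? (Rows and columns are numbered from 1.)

The coefficient of p² in Q is 8, and that is exactly A[1,1].

8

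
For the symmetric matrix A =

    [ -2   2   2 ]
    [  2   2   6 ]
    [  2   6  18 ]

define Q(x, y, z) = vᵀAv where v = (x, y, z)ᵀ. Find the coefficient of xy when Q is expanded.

The coefficient of xy is A[1,2] + A[2,1] = 2·2 = 4.

4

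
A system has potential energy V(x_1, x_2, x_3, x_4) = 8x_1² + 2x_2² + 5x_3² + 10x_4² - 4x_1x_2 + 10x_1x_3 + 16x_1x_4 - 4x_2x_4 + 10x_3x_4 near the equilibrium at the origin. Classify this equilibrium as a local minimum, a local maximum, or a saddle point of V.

local minimum

The Hessian at the origin is H = [[16, -4, 10, 16], [-4, 4, 0, -4], [10, 0, 10, 10], [16, -4, 10, 20]].
Congruent diagonalization of H (simultaneous row and column reduction) yields pivots 16, 3, 5/3, 4.
So there are 4 positive pivots.
H is positive definite, so the origin is a strict local minimum.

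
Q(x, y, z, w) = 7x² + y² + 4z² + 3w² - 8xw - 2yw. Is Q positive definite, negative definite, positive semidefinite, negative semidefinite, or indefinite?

indefinite

The symmetric matrix is A = [[7, 0, 0, -4], [0, 1, 0, -1], [0, 0, 4, 0], [-4, -1, 0, 3]].
Applying the same elementary operations to the rows and columns of A produces a congruent diagonal matrix with entries 7, 1, 4, -2/7.
Counting signs: 3 positive, 1 negative.
Hence Q is indefinite.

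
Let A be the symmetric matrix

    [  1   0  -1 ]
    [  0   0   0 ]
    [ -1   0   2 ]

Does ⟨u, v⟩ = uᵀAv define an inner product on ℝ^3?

Congruent diagonalization of A (simultaneous row and column reduction) yields pivots 1, 0, 1.
So there are 2 positive, 1 zero pivots.
Hence Q is positive semidefinite.
⟨·,·⟩ is an inner product exactly when A is positive definite.

no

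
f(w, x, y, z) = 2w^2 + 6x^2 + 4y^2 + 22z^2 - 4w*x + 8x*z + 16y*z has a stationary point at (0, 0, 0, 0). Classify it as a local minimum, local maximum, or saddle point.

The Hessian at the origin is H = [[4, -4, 0, 0], [-4, 12, 0, 8], [0, 0, 8, 16], [0, 8, 16, 44]].
Applying the same elementary operations to the rows and columns of H produces a congruent diagonal matrix with entries 4, 8, 8, 4.
So there are 4 positive pivots.
H is positive definite, so the origin is a strict local minimum.

local minimum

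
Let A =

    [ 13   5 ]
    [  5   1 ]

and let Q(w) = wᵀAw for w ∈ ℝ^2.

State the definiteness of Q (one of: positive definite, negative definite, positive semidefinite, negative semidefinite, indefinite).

For the 2×2 matrix [[13, 5], [5, 1]]: det = 13·1 − (5)² = -12, trace = 14.
det < 0 so the eigenvalues have opposite signs; the form is indefinite.

indefinite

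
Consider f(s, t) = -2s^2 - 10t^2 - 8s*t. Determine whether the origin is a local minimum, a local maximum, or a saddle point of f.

The Hessian at the origin is H = [[-4, -8], [-8, -20]].
det H = -4·-20 − (-8)² = 16 > 0 and H[1,1] = -4 < 0, so H is negative definite.
Therefore the origin is a local maximum.

local maximum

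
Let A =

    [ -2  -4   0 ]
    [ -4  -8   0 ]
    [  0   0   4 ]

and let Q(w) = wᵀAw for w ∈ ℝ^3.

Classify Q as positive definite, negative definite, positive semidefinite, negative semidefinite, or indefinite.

Row-reducing A symmetrically gives the diagonal entries -2, 0, 4.
That gives 1 positive, 1 negative, 1 zero pivots.
Hence Q is indefinite.

indefinite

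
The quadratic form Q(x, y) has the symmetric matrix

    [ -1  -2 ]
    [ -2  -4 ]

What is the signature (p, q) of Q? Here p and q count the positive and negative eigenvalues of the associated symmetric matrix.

Congruent diagonalization of A (simultaneous row and column reduction) yields pivots -1, 0.
That gives 1 negative, 1 zero pivots.

(0, 1)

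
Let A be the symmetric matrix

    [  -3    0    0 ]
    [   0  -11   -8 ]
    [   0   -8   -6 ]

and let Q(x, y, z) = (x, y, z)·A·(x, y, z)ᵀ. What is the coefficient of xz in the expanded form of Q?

The coefficient of xz is A[1,3] + A[3,1] = 2·0 = 0.

0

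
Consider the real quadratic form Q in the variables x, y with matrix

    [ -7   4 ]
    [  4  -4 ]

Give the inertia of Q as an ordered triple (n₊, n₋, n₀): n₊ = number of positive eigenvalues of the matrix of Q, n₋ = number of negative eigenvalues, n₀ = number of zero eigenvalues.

Row-reducing A symmetrically gives the diagonal entries -7, -12/7.
So there are 2 negative pivots.

(0, 2, 0)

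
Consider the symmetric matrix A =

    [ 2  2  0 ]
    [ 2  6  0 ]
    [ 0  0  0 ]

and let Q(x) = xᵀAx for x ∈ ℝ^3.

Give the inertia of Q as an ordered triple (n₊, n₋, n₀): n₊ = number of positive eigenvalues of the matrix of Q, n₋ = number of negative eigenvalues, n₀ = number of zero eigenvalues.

Symmetric row and column elimination reduces A to a congruent diagonal form with pivots 2, 4, 0.
So there are 2 positive, 1 zero pivots.

(2, 0, 1)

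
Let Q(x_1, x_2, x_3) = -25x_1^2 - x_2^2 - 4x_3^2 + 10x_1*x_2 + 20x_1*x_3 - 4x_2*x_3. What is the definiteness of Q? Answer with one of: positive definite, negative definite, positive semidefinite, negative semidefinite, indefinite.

negative semidefinite

Write A = [[-25, 5, 10], [5, -1, -2], [10, -2, -4]].
Congruent diagonalization of A (simultaneous row and column reduction) yields pivots -25, 0, 0.
That gives 1 negative, 2 zero pivots.
Hence Q is negative semidefinite.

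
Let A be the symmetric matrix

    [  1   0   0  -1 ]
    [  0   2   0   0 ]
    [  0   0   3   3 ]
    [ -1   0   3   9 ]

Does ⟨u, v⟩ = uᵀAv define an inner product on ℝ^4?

Applying the same elementary operations to the rows and columns of A produces a congruent diagonal matrix with entries 1, 2, 3, 5.
That gives 4 positive pivots.
Hence Q is positive definite.
⟨·,·⟩ is an inner product exactly when A is positive definite.

yes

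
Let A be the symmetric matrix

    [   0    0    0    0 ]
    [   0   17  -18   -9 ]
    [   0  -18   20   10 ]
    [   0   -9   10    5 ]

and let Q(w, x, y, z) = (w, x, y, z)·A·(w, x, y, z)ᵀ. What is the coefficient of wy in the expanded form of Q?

The coefficient of wy is A[1,3] + A[3,1] = 2·0 = 0.

0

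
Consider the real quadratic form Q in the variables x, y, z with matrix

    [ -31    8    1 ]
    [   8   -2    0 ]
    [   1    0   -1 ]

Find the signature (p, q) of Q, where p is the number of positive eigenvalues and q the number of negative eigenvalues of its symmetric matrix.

(1, 2)

Symmetric row and column elimination reduces A to a congruent diagonal form with pivots -31, 2/31, -2.
That gives 1 positive, 2 negative pivots.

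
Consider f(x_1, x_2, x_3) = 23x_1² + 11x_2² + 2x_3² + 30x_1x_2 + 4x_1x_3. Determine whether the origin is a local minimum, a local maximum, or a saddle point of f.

The Hessian at the origin is H = [[46, 30, 4], [30, 22, 0], [4, 0, 4]].
An LDLᵀ factorisation of H has diagonal entries 46, 56/23, 6/7.
So there are 3 positive pivots.
H is positive definite, so the origin is a strict local minimum.

local minimum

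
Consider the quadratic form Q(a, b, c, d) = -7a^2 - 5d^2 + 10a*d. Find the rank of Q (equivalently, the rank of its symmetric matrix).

The associated matrix is A = [[-7, 0, 0, 5], [0, 0, 0, 0], [0, 0, 0, 0], [5, 0, 0, -5]].
Row-reducing A symmetrically gives the diagonal entries -7, 0, 0, -10/7.
That gives 2 negative, 2 zero pivots.
The rank is the number of nonzero pivots: 2.

2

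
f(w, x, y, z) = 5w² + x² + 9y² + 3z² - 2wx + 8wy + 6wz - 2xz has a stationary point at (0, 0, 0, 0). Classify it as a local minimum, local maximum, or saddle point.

local minimum

The Hessian at the origin is H = [[10, -2, 8, 6], [-2, 2, 0, -2], [8, 0, 18, 0], [6, -2, 0, 6]].
Symmetric row and column elimination reduces H to a congruent diagonal form with pivots 10, 8/5, 10, 2/5.
That gives 4 positive pivots.
H is positive definite, so the origin is a strict local minimum.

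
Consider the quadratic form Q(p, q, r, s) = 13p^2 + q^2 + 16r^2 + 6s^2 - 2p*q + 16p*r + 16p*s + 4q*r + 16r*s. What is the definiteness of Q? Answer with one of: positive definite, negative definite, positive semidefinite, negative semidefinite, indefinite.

The symmetric matrix of Q is A = [[13, -1, 8, 8], [-1, 1, 2, 0], [8, 2, 16, 8], [8, 0, 8, 6]].
Leading principal minors: Δ_1 = 13, Δ_2 = 12, Δ_3 = 44, Δ_4 = 8.
All leading principal minors are positive, so by Sylvester's criterion Q is positive definite.

positive definite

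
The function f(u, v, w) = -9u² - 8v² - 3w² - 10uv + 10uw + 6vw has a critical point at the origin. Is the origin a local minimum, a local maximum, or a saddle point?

local maximum

The Hessian at the origin is H = [[-18, -10, 10], [-10, -16, 6], [10, 6, -6]].
An LDLᵀ factorisation of H has diagonal entries -18, -94/9, -20/47.
Counting signs: 3 negative.
H is negative definite, so the origin is a strict local maximum.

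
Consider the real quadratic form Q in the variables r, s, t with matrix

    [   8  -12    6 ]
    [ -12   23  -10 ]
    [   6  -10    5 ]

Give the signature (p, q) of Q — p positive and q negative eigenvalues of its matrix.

Applying the same elementary operations to the rows and columns of A produces a congruent diagonal matrix with entries 8, 5, 3/10.
Counting signs: 3 positive.

(3, 0)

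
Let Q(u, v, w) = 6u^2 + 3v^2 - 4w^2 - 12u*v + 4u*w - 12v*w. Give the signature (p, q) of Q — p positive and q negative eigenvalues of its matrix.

The symmetric matrix is A = [[6, -6, 2], [-6, 3, -6], [2, -6, -4]].
Row-reducing A symmetrically gives the diagonal entries 6, -3, 2/3.
Counting signs: 2 positive, 1 negative.

(2, 1)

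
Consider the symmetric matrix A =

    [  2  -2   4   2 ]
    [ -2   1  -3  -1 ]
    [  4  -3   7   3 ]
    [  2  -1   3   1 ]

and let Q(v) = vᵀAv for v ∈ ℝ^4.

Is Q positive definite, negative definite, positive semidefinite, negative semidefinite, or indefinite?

Congruent diagonalization of A (simultaneous row and column reduction) yields pivots 2, -1, 0, 0.
So there are 1 positive, 1 negative, 2 zero pivots.
Hence Q is indefinite.

indefinite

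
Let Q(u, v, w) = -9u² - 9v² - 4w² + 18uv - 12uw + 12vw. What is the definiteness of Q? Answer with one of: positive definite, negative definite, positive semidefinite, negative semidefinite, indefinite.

negative semidefinite

The associated matrix is A = [[-9, 9, -6], [9, -9, 6], [-6, 6, -4]].
Row-reducing A symmetrically gives the diagonal entries -9, 0, 0.
That gives 1 negative, 2 zero pivots.
Hence Q is negative semidefinite.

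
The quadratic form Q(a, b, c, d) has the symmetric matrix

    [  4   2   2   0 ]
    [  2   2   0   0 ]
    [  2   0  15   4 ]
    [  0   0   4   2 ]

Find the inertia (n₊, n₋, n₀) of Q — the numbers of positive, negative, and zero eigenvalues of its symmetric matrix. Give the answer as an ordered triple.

(4, 0, 0)

Applying the same elementary operations to the rows and columns of A produces a congruent diagonal matrix with entries 4, 1, 13, 10/13.
Counting signs: 4 positive.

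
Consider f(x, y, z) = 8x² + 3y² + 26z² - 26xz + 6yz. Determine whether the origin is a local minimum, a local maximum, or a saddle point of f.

The Hessian at the origin is H = [[16, 0, -26], [0, 6, 6], [-26, 6, 52]].
Congruent diagonalization of H (simultaneous row and column reduction) yields pivots 16, 6, 15/4.
So there are 3 positive pivots.
H is positive definite, so the origin is a strict local minimum.

local minimum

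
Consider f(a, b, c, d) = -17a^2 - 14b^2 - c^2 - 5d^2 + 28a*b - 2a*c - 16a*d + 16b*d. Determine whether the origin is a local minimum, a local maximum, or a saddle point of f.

local maximum

The Hessian at the origin is H = [[-34, 28, -2, -16], [28, -28, 0, 16], [-2, 0, -2, 0], [-16, 16, 0, -10]].
Applying the same elementary operations to the rows and columns of H produces a congruent diagonal matrix with entries -34, -84/17, -4/3, -6/7.
That gives 4 negative pivots.
H is negative definite, so the origin is a strict local maximum.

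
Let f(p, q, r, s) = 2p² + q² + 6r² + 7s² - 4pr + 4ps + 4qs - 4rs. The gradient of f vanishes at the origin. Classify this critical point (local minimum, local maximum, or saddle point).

local minimum

The Hessian at the origin is H = [[4, 0, -4, 4], [0, 2, 0, 4], [-4, 0, 12, -4], [4, 4, -4, 14]].
Applying the same elementary operations to the rows and columns of H produces a congruent diagonal matrix with entries 4, 2, 8, 2.
That gives 4 positive pivots.
H is positive definite, so the origin is a strict local minimum.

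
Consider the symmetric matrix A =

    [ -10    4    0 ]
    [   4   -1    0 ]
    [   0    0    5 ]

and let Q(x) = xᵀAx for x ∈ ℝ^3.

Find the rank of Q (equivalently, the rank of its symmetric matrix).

An LDLᵀ factorisation of A has diagonal entries -10, 3/5, 5.
That gives 2 positive, 1 negative pivots.
The rank is the number of nonzero pivots: 3.

3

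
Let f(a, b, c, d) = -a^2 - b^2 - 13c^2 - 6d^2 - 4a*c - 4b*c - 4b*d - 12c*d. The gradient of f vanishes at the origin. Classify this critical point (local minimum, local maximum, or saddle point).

The Hessian at the origin is H = [[-2, 0, -4, 0], [0, -2, -4, -4], [-4, -4, -26, -12], [0, -4, -12, -12]].
Applying the same elementary operations to the rows and columns of H produces a congruent diagonal matrix with entries -2, -2, -10, -12/5.
So there are 4 negative pivots.
H is negative definite, so the origin is a strict local maximum.

local maximum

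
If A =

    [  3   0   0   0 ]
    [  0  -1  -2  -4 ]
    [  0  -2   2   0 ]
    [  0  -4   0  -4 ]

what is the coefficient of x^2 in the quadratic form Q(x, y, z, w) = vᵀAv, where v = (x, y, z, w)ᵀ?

The coefficient of x^2 is the diagonal entry A[1,1] = 3.

3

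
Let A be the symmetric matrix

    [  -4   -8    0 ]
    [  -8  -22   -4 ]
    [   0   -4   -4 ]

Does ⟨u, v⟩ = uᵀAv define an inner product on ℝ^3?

no

Leading principal minors: Δ_1 = -4, Δ_2 = 24, Δ_3 = -32.
The signs alternate starting with Δ_1 < 0, so by Sylvester's criterion Q is negative definite.
⟨·,·⟩ is an inner product exactly when A is positive definite.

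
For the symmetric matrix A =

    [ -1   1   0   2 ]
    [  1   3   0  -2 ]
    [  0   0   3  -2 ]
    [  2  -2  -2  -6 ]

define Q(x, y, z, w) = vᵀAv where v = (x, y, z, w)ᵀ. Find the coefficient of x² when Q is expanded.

The coefficient of x² is the diagonal entry A[1,1] = -1.

-1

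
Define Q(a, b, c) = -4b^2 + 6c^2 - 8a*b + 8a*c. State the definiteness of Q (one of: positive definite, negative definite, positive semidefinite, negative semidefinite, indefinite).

indefinite

The symmetric matrix is A = [[0, -4, 4], [-4, -4, 0], [4, 0, 6]].
A is congruent to a diagonal matrix with 2 positive, 1 negative and 0 zero entries, so Q is indefinite.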